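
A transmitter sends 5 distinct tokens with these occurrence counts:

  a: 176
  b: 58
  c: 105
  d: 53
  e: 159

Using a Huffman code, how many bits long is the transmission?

1213

Greedily combine the two least-frequent nodes:
merge d(53) and b(58): 111
merge c(105) and 111: 216
merge e(159) and a(176): 335
merge 216 and 335: 551
The encoded length is the sum of every internal node's weight: 111 + 216 + 335 + 551 = 1213 bits.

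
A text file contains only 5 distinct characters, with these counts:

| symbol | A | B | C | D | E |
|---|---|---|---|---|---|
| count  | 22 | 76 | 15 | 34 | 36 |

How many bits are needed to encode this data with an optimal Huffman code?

397

Merge the two smallest weights repeatedly:
merge C(15) and A(22): 37
merge D(34) and E(36): 70
merge 37 and 70: 107
merge B(76) and 107: 183
The encoded length is the sum of every internal node's weight: 37 + 70 + 107 + 183 = 397 bits.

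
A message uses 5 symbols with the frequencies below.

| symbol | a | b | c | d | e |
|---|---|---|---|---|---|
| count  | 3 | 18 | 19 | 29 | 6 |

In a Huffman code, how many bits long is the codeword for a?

4

Repeatedly merge the two smallest:
combine a(3), e(6) → 9
combine 9, b(18) → 27
combine c(19), 27 → 46
combine d(29), 46 → 75
a's leaf is at depth 4, giving a 4-bit codeword.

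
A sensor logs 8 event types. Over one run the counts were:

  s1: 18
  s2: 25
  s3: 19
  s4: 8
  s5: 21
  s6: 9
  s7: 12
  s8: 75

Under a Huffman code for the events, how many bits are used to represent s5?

3

Repeatedly merge the two smallest:
merge s4(8) and s6(9): 17
merge s7(12) and 17: 29
merge s1(18) and s3(19): 37
merge s5(21) and s2(25): 46
merge 29 and 37: 66
merge 46 and 66: 112
merge s8(75) and 112: 187
s5's leaf is at depth 3, giving a 3-bit codeword.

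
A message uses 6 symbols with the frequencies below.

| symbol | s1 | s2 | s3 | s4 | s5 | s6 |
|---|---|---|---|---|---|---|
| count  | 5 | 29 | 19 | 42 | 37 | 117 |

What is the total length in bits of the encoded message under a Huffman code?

537

Merge the two smallest weights repeatedly:
combine s1(5), s3(19) → 24
combine 24, s2(29) → 53
combine s5(37), s4(42) → 79
combine 53, 79 → 132
combine s6(117), 132 → 249
Each symbol's bit-cost is frequency × depth; summing gives 537 bits (equivalently 24 + 53 + 79 + 132 + 249).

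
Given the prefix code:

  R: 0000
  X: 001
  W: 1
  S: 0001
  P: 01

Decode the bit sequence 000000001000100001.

RRWSRW

Read left to right; each codeword is recognised as soon as it completes (prefix code):
  0000→R | 0000→R | 1→W | 0001→S | 0000→R | 1→W
Decoded message: RRWSRW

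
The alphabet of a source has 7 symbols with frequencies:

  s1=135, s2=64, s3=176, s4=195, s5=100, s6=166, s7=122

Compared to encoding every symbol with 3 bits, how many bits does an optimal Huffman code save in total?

207

Fixed-length: 3 bits × 958 symbols = 2874 bits.
Huffman merges:
combine s2(64), s5(100) → 164
combine s7(122), s1(135) → 257
combine 164, s6(166) → 330
combine s3(176), s4(195) → 371
combine 257, 330 → 587
combine 371, 587 → 958
Huffman total = 164 + 257 + 330 + 371 + 587 + 958 = 2667 bits.
Saving = 2874 − 2667 = 207 bits.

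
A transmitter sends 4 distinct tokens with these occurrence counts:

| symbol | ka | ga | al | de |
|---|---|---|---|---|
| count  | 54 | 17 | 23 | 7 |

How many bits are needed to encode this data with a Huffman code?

Greedily combine the two least-frequent nodes:
de(7) + ga(17) → 24
al(23) + 24 → 47
47 + ka(54) → 101
The encoded length is the sum of every internal node's weight: 24 + 47 + 101 = 172 bits.

172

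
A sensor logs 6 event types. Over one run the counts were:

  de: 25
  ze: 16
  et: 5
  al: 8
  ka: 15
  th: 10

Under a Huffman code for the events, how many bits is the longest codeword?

4

Merge the two lowest-weight nodes at each step:
combine et(5), al(8) → 13
combine th(10), 13 → 23
combine ka(15), ze(16) → 31
combine 23, de(25) → 48
combine 31, 48 → 79
Maximum depth reached is 4.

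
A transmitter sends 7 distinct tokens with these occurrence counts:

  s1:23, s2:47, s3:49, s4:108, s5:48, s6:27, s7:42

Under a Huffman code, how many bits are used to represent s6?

Huffman merges, smallest pair first:
merge s1(23) and s6(27): 50
merge s7(42) and s2(47): 89
merge s5(48) and s3(49): 97
merge 50 and 89: 139
merge 97 and s4(108): 205
merge 139 and 205: 344
s6's leaf is at depth 3, giving a 3-bit codeword.

3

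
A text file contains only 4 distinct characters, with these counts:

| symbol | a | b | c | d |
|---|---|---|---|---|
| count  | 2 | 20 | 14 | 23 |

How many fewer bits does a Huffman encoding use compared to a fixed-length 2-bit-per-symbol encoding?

7

Fixed-length: 2 bits × 59 symbols = 118 bits.
Huffman merges:
merge a(2) and c(14): 16
merge 16 and b(20): 36
merge d(23) and 36: 59
Huffman total = 16 + 36 + 59 = 111 bits.
Saving = 118 − 111 = 7 bits.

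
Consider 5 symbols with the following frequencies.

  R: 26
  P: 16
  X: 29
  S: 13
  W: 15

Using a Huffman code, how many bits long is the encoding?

Build the Huffman tree bottom-up:
S(13) + W(15) → 28
P(16) + R(26) → 42
28 + X(29) → 57
42 + 57 → 99
Total encoded bits = sum of merged weights = 28 + 42 + 57 + 99 = 226.

226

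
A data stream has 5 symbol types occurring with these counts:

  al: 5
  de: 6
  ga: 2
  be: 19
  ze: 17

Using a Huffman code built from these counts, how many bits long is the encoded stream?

99

Merge the two smallest weights repeatedly:
merge ga(2) and al(5): 7
merge de(6) and 7: 13
merge 13 and ze(17): 30
merge be(19) and 30: 49
Total encoded bits = sum of merged weights = 7 + 13 + 30 + 49 = 99.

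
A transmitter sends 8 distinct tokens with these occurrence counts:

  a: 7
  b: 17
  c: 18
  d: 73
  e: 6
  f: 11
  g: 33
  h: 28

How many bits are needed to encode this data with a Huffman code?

Merge the two smallest weights repeatedly:
merge e(6) and a(7): 13
merge f(11) and 13: 24
merge b(17) and c(18): 35
merge 24 and h(28): 52
merge g(33) and 35: 68
merge 52 and 68: 120
merge d(73) and 120: 193
Each symbol's bit-cost is frequency × depth; summing gives 505 bits (equivalently 13 + 24 + 35 + 52 + 68 + 120 + 193).

505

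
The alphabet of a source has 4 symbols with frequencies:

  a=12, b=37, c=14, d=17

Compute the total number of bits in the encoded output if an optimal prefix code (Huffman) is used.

149

Greedily combine the two least-frequent nodes:
combine a(12), c(14) → 26
combine d(17), 26 → 43
combine b(37), 43 → 80
Each symbol's bit-cost is frequency × depth; summing gives 149 bits (equivalently 26 + 43 + 80).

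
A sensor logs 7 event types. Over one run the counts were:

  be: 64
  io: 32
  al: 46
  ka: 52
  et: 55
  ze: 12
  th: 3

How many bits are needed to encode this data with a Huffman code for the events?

683

Merge the two smallest weights repeatedly:
combine th(3), ze(12) → 15
combine 15, io(32) → 47
combine al(46), 47 → 93
combine ka(52), et(55) → 107
combine be(64), 93 → 157
combine 107, 157 → 264
The encoded length is the sum of every internal node's weight: 15 + 47 + 93 + 107 + 157 + 264 = 683 bits.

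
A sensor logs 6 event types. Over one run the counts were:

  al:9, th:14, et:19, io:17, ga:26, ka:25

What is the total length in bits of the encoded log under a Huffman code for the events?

279

Build the Huffman tree bottom-up:
combine al(9), th(14) → 23
combine io(17), et(19) → 36
combine 23, ka(25) → 48
combine ga(26), 36 → 62
combine 48, 62 → 110
Total encoded bits = sum of merged weights = 23 + 36 + 48 + 62 + 110 = 279.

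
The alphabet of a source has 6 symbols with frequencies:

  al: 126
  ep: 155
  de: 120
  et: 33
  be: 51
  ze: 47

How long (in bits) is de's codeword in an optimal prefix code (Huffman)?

Build the tree from the bottom:
merge et(33) and ze(47): 80
merge be(51) and 80: 131
merge de(120) and al(126): 246
merge 131 and ep(155): 286
merge 246 and 286: 532
de's leaf is at depth 2, giving a 2-bit codeword.

2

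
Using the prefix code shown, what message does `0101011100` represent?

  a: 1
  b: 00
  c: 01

Read left to right; each codeword is recognised as soon as it completes (prefix code):
  01→c | 01→c | 01→c | 1→a | 1→a | 00→b
Decoded message: cccaab

cccaab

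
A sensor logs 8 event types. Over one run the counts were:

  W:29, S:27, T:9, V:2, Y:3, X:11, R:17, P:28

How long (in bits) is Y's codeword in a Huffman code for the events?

Huffman merges, smallest pair first:
combine V(2), Y(3) → 5
combine 5, T(9) → 14
combine X(11), 14 → 25
combine R(17), 25 → 42
combine S(27), P(28) → 55
combine W(29), 42 → 71
combine 55, 71 → 126
The subtree containing Y is merged 6 times, so code length = 6.

6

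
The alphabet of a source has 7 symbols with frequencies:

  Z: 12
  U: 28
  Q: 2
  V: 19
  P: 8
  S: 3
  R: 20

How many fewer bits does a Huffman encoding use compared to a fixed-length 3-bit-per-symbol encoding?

Fixed-length: 3 bits × 92 symbols = 276 bits.
Huffman merges:
merge Q(2) and S(3): 5
merge 5 and P(8): 13
merge Z(12) and 13: 25
merge V(19) and R(20): 39
merge 25 and U(28): 53
merge 39 and 53: 92
Huffman total = 5 + 13 + 25 + 39 + 53 + 92 = 227 bits.
Saving = 276 − 227 = 49 bits.

49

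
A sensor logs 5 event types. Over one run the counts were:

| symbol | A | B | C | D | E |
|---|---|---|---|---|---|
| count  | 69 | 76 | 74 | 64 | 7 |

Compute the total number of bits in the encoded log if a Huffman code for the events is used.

651

Build the Huffman tree bottom-up:
combine E(7), D(64) → 71
combine A(69), 71 → 140
combine C(74), B(76) → 150
combine 140, 150 → 290
Total encoded bits = sum of merged weights = 71 + 140 + 150 + 290 = 651.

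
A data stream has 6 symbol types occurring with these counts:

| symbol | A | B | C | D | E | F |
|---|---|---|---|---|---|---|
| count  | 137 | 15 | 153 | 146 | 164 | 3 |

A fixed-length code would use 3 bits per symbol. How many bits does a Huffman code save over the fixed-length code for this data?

445

Fixed-length: 3 bits × 618 symbols = 1854 bits.
Huffman merges:
F(3) + B(15) → 18
18 + A(137) → 155
D(146) + C(153) → 299
155 + E(164) → 319
299 + 319 → 618
Huffman total = 18 + 155 + 299 + 319 + 618 = 1409 bits.
Saving = 1854 − 1409 = 445 bits.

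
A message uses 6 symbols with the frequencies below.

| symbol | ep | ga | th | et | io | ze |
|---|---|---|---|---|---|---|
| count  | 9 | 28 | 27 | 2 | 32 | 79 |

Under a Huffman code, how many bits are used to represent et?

Huffman merges, smallest pair first:
combine et(2), ep(9) → 11
combine 11, th(27) → 38
combine ga(28), io(32) → 60
combine 38, 60 → 98
combine ze(79), 98 → 177
et sits 4 levels below the root, so its codeword is 4 bits.

4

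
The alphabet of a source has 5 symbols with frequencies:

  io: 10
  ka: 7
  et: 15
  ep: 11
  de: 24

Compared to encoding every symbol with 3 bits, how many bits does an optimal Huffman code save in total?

50

Fixed-length: 3 bits × 67 symbols = 201 bits.
Huffman merges:
ka(7) + io(10) → 17
ep(11) + et(15) → 26
17 + de(24) → 41
26 + 41 → 67
Huffman total = 17 + 26 + 41 + 67 = 151 bits.
Saving = 201 − 151 = 50 bits.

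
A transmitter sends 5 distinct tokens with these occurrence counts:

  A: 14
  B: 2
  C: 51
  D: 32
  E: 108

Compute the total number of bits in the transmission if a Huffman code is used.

Build the Huffman tree bottom-up:
merge B(2) and A(14): 16
merge 16 and D(32): 48
merge 48 and C(51): 99
merge 99 and E(108): 207
Total encoded bits = sum of merged weights = 16 + 48 + 99 + 207 = 370.

370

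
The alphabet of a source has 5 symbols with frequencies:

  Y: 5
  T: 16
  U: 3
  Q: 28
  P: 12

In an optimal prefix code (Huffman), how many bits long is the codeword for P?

3

Repeatedly merge the two smallest:
merge U(3) and Y(5): 8
merge 8 and P(12): 20
merge T(16) and 20: 36
merge Q(28) and 36: 64
P sits 3 levels below the root, so its codeword is 3 bits.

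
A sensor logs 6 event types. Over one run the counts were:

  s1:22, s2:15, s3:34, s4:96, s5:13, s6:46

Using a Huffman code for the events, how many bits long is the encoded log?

514

Build the Huffman tree bottom-up:
merge s5(13) and s2(15): 28
merge s1(22) and 28: 50
merge s3(34) and s6(46): 80
merge 50 and 80: 130
merge s4(96) and 130: 226
The encoded length is the sum of every internal node's weight: 28 + 50 + 80 + 130 + 226 = 514 bits.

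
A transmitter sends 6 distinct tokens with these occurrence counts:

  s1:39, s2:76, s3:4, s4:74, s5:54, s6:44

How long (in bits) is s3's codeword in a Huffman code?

Repeatedly merge the two smallest:
s3(4) + s1(39) → 43
43 + s6(44) → 87
s5(54) + s4(74) → 128
s2(76) + 87 → 163
128 + 163 → 291
The subtree containing s3 is merged 4 times, so code length = 4.

4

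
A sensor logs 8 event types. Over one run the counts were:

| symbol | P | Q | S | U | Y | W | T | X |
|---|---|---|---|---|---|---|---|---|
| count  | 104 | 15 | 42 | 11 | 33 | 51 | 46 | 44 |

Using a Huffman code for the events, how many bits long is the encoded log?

Build the Huffman tree bottom-up:
merge U(11) and Q(15): 26
merge 26 and Y(33): 59
merge S(42) and X(44): 86
merge T(46) and W(51): 97
merge 59 and 86: 145
merge 97 and P(104): 201
merge 145 and 201: 346
The encoded length is the sum of every internal node's weight: 26 + 59 + 86 + 97 + 145 + 201 + 346 = 960 bits.

960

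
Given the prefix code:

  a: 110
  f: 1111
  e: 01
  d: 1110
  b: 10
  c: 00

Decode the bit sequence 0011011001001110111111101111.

Read left to right; each codeword is recognised as soon as it completes (prefix code):
  00→c | 110→a | 110→a | 01→e | 00→c | 1110→d | 1111→f | 1110→d | 1111→f
Decoded message: caaecdfdf

caaecdfdf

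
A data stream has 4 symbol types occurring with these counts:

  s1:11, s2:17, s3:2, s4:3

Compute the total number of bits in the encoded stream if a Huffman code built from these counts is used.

54

Greedily combine the two least-frequent nodes:
combine s3(2), s4(3) → 5
combine 5, s1(11) → 16
combine 16, s2(17) → 33
Each symbol's bit-cost is frequency × depth; summing gives 54 bits (equivalently 5 + 16 + 33).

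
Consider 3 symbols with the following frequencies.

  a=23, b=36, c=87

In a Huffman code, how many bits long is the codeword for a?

Build the tree from the bottom:
a(23) + b(36) → 59
59 + c(87) → 146
a's leaf is at depth 2, giving a 2-bit codeword.

2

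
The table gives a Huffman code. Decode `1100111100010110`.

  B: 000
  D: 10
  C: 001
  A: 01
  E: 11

Read left to right; each codeword is recognised as soon as it completes (prefix code):
  11→E | 001→C | 11→E | 10→D | 001→C | 01→A | 10→D
Decoded message: ECEDCAD

ECEDCAD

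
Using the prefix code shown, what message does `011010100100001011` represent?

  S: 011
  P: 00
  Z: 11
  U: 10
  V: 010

Read left to right; each codeword is recognised as soon as it completes (prefix code):
  011→S | 010→V | 10→U | 010→V | 00→P | 010→V | 11→Z
Decoded message: SVUVPVZ

SVUVPVZ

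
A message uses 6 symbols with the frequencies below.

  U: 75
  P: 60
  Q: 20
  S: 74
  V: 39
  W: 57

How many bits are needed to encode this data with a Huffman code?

825

Build the Huffman tree bottom-up:
merge Q(20) and V(39): 59
merge W(57) and 59: 116
merge P(60) and S(74): 134
merge U(75) and 116: 191
merge 134 and 191: 325
The encoded length is the sum of every internal node's weight: 59 + 116 + 134 + 191 + 325 = 825 bits.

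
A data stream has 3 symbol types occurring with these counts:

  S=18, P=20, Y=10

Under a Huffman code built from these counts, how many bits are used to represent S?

2

Repeatedly merge the two smallest:
Y(10) + S(18) → 28
P(20) + 28 → 48
S's leaf is at depth 2, giving a 2-bit codeword.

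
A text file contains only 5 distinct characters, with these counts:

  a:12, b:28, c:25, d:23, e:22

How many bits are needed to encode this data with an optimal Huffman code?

Build the Huffman tree bottom-up:
a(12) + e(22) → 34
d(23) + c(25) → 48
b(28) + 34 → 62
48 + 62 → 110
Total encoded bits = sum of merged weights = 34 + 48 + 62 + 110 = 254.

254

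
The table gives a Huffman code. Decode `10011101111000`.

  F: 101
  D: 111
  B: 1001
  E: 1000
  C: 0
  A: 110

BADE

Read left to right; each codeword is recognised as soon as it completes (prefix code):
  1001→B | 110→A | 111→D | 1000→E
Decoded message: BADE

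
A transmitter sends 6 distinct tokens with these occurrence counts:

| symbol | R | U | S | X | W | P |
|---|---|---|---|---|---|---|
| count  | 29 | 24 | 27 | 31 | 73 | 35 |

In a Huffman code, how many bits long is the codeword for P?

Repeatedly merge the two smallest:
U(24) + S(27) → 51
R(29) + X(31) → 60
P(35) + 51 → 86
60 + W(73) → 133
86 + 133 → 219
P sits 2 levels below the root, so its codeword is 2 bits.

2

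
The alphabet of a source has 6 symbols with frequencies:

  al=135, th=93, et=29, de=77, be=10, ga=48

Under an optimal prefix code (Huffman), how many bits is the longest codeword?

4

Merge the two lowest-weight nodes at each step:
be(10) + et(29) → 39
39 + ga(48) → 87
de(77) + 87 → 164
th(93) + al(135) → 228
164 + 228 → 392
Maximum depth reached is 4.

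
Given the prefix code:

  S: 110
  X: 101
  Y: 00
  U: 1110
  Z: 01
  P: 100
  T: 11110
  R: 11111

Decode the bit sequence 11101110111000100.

UUUYP

Read left to right; each codeword is recognised as soon as it completes (prefix code):
  1110→U | 1110→U | 1110→U | 00→Y | 100→P
Decoded message: UUUYP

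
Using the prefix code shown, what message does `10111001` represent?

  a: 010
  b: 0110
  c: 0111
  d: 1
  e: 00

Read left to right; each codeword is recognised as soon as it completes (prefix code):
  1→d | 0111→c | 00→e | 1→d
Decoded message: dced

dced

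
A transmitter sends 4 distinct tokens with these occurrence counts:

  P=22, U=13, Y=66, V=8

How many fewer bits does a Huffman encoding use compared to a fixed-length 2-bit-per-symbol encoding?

45

Fixed-length: 2 bits × 109 symbols = 218 bits.
Huffman merges:
merge V(8) and U(13): 21
merge 21 and P(22): 43
merge 43 and Y(66): 109
Huffman total = 21 + 43 + 109 = 173 bits.
Saving = 218 − 173 = 45 bits.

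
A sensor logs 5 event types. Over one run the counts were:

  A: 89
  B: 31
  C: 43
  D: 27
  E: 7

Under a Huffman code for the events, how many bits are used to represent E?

4

Repeatedly merge the two smallest:
E(7) + D(27) → 34
B(31) + 34 → 65
C(43) + 65 → 108
A(89) + 108 → 197
E sits 4 levels below the root, so its codeword is 4 bits.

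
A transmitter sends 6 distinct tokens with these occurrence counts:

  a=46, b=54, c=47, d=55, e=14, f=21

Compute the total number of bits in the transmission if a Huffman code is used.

Merge the two smallest weights repeatedly:
merge e(14) and f(21): 35
merge 35 and a(46): 81
merge c(47) and b(54): 101
merge d(55) and 81: 136
merge 101 and 136: 237
Total encoded bits = sum of merged weights = 35 + 81 + 101 + 136 + 237 = 590.

590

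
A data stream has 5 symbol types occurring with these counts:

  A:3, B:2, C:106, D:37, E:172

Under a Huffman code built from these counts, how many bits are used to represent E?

Repeatedly merge the two smallest:
merge B(2) and A(3): 5
merge 5 and D(37): 42
merge 42 and C(106): 148
merge 148 and E(172): 320
E is a child of the root — depth 1, so its codeword is a single bit.

1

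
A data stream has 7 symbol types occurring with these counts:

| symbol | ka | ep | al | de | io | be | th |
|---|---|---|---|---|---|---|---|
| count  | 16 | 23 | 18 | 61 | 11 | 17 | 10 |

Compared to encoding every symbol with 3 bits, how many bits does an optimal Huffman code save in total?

68

Fixed-length: 3 bits × 156 symbols = 468 bits.
Huffman merges:
th(10) + io(11) → 21
ka(16) + be(17) → 33
al(18) + 21 → 39
ep(23) + 33 → 56
39 + 56 → 95
de(61) + 95 → 156
Huffman total = 21 + 33 + 39 + 56 + 95 + 156 = 400 bits.
Saving = 468 − 400 = 68 bits.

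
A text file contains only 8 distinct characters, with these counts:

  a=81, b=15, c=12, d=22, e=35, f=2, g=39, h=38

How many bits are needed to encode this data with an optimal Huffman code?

655

Greedily combine the two least-frequent nodes:
combine f(2), c(12) → 14
combine 14, b(15) → 29
combine d(22), 29 → 51
combine e(35), h(38) → 73
combine g(39), 51 → 90
combine 73, a(81) → 154
combine 90, 154 → 244
Total encoded bits = sum of merged weights = 14 + 29 + 51 + 73 + 90 + 154 + 244 = 655.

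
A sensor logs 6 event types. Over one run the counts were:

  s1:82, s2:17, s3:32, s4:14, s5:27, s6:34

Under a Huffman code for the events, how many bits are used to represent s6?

Build the tree from the bottom:
s4(14) + s2(17) → 31
s5(27) + 31 → 58
s3(32) + s6(34) → 66
58 + 66 → 124
s1(82) + 124 → 206
The subtree containing s6 is merged 3 times, so code length = 3.

3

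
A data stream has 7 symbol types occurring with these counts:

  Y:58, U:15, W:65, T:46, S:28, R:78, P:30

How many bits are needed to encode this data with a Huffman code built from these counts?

Merge the two smallest weights repeatedly:
combine U(15), S(28) → 43
combine P(30), 43 → 73
combine T(46), Y(58) → 104
combine W(65), 73 → 138
combine R(78), 104 → 182
combine 138, 182 → 320
Total encoded bits = sum of merged weights = 43 + 73 + 104 + 138 + 182 + 320 = 860.

860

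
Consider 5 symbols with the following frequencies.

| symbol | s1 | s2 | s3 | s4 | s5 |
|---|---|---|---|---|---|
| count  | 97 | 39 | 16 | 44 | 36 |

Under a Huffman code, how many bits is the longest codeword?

3

Merge the two lowest-weight nodes at each step:
merge s3(16) and s5(36): 52
merge s2(39) and s4(44): 83
merge 52 and 83: 135
merge s1(97) and 135: 232
The first pair merged (s3, s5) ends up deepest, at depth 3.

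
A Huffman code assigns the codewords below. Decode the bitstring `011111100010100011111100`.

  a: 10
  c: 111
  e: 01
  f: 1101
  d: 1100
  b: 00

Read left to right; each codeword is recognised as soon as it completes (prefix code):
  01→e | 111→c | 1100→d | 01→e | 01→e | 00→b | 01→e | 111→c | 1100→d
Decoded message: ecdeebecd

ecdeebecd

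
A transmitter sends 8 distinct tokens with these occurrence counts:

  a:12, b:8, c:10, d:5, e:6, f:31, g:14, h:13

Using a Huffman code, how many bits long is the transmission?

277

Merge the two smallest weights repeatedly:
combine d(5), e(6) → 11
combine b(8), c(10) → 18
combine 11, a(12) → 23
combine h(13), g(14) → 27
combine 18, 23 → 41
combine 27, f(31) → 58
combine 41, 58 → 99
The encoded length is the sum of every internal node's weight: 11 + 18 + 23 + 27 + 41 + 58 + 99 = 277 bits.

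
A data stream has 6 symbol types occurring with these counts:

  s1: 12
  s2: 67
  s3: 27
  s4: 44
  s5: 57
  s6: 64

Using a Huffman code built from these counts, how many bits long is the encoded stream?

664

Greedily combine the two least-frequent nodes:
merge s1(12) and s3(27): 39
merge 39 and s4(44): 83
merge s5(57) and s6(64): 121
merge s2(67) and 83: 150
merge 121 and 150: 271
Total encoded bits = sum of merged weights = 39 + 83 + 121 + 150 + 271 = 664.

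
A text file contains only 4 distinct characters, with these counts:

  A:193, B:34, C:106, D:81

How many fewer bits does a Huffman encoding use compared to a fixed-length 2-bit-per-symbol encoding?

78

Fixed-length: 2 bits × 414 symbols = 828 bits.
Huffman merges:
combine B(34), D(81) → 115
combine C(106), 115 → 221
combine A(193), 221 → 414
Huffman total = 115 + 221 + 414 = 750 bits.
Saving = 828 − 750 = 78 bits.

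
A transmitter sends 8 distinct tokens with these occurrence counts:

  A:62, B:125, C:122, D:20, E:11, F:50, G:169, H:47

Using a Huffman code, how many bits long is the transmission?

1623

Build the Huffman tree bottom-up:
merge E(11) and D(20): 31
merge 31 and H(47): 78
merge F(50) and A(62): 112
merge 78 and 112: 190
merge C(122) and B(125): 247
merge G(169) and 190: 359
merge 247 and 359: 606
Total encoded bits = sum of merged weights = 31 + 78 + 112 + 190 + 247 + 359 + 606 = 1623.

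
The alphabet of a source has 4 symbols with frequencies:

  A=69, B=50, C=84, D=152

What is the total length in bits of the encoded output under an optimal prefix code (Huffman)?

Greedily combine the two least-frequent nodes:
merge B(50) and A(69): 119
merge C(84) and 119: 203
merge D(152) and 203: 355
The encoded length is the sum of every internal node's weight: 119 + 203 + 355 = 677 bits.

677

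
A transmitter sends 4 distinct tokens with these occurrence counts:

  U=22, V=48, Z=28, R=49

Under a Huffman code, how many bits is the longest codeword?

2

Merge the two lowest-weight nodes at each step:
merge U(22) and Z(28): 50
merge V(48) and R(49): 97
merge 50 and 97: 147
The first pair merged (U, Z) ends up deepest, at depth 2.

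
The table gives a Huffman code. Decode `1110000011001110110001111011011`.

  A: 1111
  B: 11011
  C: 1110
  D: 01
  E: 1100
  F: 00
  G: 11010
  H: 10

CFFECEDCB

Read left to right; each codeword is recognised as soon as it completes (prefix code):
  1110→C | 00→F | 00→F | 1100→E | 1110→C | 1100→E | 01→D | 1110→C | 11011→B
Decoded message: CFFECEDCB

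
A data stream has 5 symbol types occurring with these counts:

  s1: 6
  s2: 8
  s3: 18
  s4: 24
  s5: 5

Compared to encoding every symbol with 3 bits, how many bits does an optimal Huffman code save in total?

Fixed-length: 3 bits × 61 symbols = 183 bits.
Huffman merges:
s5(5) + s1(6) → 11
s2(8) + 11 → 19
s3(18) + 19 → 37
s4(24) + 37 → 61
Huffman total = 11 + 19 + 37 + 61 = 128 bits.
Saving = 183 − 128 = 55 bits.

55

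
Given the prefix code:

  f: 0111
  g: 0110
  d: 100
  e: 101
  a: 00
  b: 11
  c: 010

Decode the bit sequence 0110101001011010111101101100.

Read left to right; each codeword is recognised as soon as it completes (prefix code):
  0110→g | 101→e | 00→a | 101→e | 101→e | 0111→f | 101→e | 101→e | 100→d
Decoded message: geaeefeed

geaeefeed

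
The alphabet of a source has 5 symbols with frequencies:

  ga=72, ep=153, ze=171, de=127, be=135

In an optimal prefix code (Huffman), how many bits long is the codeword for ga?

Build the tree from the bottom:
ga(72) + de(127) → 199
be(135) + ep(153) → 288
ze(171) + 199 → 370
288 + 370 → 658
The subtree containing ga is merged 3 times, so code length = 3.

3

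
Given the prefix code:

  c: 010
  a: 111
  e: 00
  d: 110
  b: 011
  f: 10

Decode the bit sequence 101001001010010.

ffccfc

Read left to right; each codeword is recognised as soon as it completes (prefix code):
  10→f | 10→f | 010→c | 010→c | 10→f | 010→c
Decoded message: ffccfc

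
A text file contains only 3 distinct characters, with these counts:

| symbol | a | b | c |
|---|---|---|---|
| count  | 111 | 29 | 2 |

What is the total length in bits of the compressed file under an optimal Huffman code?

Merge the two smallest weights repeatedly:
combine c(2), b(29) → 31
combine 31, a(111) → 142
Total encoded bits = sum of merged weights = 31 + 142 = 173.

173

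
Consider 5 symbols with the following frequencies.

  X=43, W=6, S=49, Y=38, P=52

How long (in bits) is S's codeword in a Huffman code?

Huffman merges, smallest pair first:
W(6) + Y(38) → 44
X(43) + 44 → 87
S(49) + P(52) → 101
87 + 101 → 188
S sits 2 levels below the root, so its codeword is 2 bits.

2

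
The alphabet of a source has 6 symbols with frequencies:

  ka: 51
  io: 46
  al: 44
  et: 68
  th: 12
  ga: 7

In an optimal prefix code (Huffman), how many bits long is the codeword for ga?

Build the tree from the bottom:
ga(7) + th(12) → 19
19 + al(44) → 63
io(46) + ka(51) → 97
63 + et(68) → 131
97 + 131 → 228
ga sits 4 levels below the root, so its codeword is 4 bits.

4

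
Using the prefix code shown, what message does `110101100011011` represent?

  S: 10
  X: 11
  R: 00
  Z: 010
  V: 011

Read left to right; each codeword is recognised as soon as it completes (prefix code):
  11→X | 010→Z | 11→X | 00→R | 011→V | 011→V
Decoded message: XZXRVV

XZXRVV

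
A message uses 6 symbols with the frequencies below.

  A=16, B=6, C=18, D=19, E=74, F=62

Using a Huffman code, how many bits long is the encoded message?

434

Build the Huffman tree bottom-up:
merge B(6) and A(16): 22
merge C(18) and D(19): 37
merge 22 and 37: 59
merge 59 and F(62): 121
merge E(74) and 121: 195
Each symbol's bit-cost is frequency × depth; summing gives 434 bits (equivalently 22 + 37 + 59 + 121 + 195).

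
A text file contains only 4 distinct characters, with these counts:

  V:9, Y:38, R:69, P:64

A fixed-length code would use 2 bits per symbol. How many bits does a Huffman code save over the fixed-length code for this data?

Fixed-length: 2 bits × 180 symbols = 360 bits.
Huffman merges:
combine V(9), Y(38) → 47
combine 47, P(64) → 111
combine R(69), 111 → 180
Huffman total = 47 + 111 + 180 = 338 bits.
Saving = 360 − 338 = 22 bits.

22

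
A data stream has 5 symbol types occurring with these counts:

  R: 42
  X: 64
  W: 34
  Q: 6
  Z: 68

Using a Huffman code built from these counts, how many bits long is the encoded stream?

468

Merge the two smallest weights repeatedly:
merge Q(6) and W(34): 40
merge 40 and R(42): 82
merge X(64) and Z(68): 132
merge 82 and 132: 214
Total encoded bits = sum of merged weights = 40 + 82 + 132 + 214 = 468.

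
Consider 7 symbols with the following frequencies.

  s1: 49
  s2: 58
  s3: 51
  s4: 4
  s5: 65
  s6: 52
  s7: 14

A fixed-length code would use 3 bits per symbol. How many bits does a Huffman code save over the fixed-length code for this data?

Fixed-length: 3 bits × 293 symbols = 879 bits.
Huffman merges:
s4(4) + s7(14) → 18
18 + s1(49) → 67
s3(51) + s6(52) → 103
s2(58) + s5(65) → 123
67 + 103 → 170
123 + 170 → 293
Huffman total = 18 + 67 + 103 + 123 + 170 + 293 = 774 bits.
Saving = 879 − 774 = 105 bits.

105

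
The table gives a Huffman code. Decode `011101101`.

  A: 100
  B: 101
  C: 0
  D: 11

CDBB

Read left to right; each codeword is recognised as soon as it completes (prefix code):
  0→C | 11→D | 101→B | 101→B
Decoded message: CDBB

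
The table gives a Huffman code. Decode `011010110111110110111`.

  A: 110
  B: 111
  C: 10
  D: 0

Read left to right; each codeword is recognised as soon as it completes (prefix code):
  0→D | 110→A | 10→C | 110→A | 111→B | 110→A | 110→A | 111→B
Decoded message: DACABAAB

DACABAAB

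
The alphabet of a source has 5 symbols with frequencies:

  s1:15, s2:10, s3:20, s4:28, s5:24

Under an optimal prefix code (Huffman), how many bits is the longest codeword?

Merge the two lowest-weight nodes at each step:
merge s2(10) and s1(15): 25
merge s3(20) and s5(24): 44
merge 25 and s4(28): 53
merge 44 and 53: 97
The rarest symbols sit at the bottom; the longest codeword is 3 bits.

3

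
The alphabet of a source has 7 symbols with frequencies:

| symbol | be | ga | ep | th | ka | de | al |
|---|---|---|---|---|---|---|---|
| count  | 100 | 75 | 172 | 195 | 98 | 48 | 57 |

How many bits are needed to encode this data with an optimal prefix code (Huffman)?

1973

Greedily combine the two least-frequent nodes:
de(48) + al(57) → 105
ga(75) + ka(98) → 173
be(100) + 105 → 205
ep(172) + 173 → 345
th(195) + 205 → 400
345 + 400 → 745
Total encoded bits = sum of merged weights = 105 + 173 + 205 + 345 + 400 + 745 = 1973.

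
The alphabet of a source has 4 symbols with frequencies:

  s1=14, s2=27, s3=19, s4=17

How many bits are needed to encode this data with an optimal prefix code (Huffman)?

154

Merge the two smallest weights repeatedly:
s1(14) + s4(17) → 31
s3(19) + s2(27) → 46
31 + 46 → 77
Each symbol's bit-cost is frequency × depth; summing gives 154 bits (equivalently 31 + 46 + 77).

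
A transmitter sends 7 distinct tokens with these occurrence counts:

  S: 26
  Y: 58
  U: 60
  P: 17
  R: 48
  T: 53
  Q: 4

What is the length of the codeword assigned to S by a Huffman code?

4

Repeatedly merge the two smallest:
Q(4) + P(17) → 21
21 + S(26) → 47
47 + R(48) → 95
T(53) + Y(58) → 111
U(60) + 95 → 155
111 + 155 → 266
S sits 4 levels below the root, so its codeword is 4 bits.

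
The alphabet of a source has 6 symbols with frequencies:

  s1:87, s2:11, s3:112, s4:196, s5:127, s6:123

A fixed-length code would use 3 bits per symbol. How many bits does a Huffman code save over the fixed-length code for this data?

Fixed-length: 3 bits × 656 symbols = 1968 bits.
Huffman merges:
merge s2(11) and s1(87): 98
merge 98 and s3(112): 210
merge s6(123) and s5(127): 250
merge s4(196) and 210: 406
merge 250 and 406: 656
Huffman total = 98 + 210 + 250 + 406 + 656 = 1620 bits.
Saving = 1968 − 1620 = 348 bits.

348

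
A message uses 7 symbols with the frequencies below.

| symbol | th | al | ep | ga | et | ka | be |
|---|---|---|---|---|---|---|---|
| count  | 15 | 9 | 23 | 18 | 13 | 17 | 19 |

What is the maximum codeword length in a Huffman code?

3

Merge the two lowest-weight nodes at each step:
combine al(9), et(13) → 22
combine th(15), ka(17) → 32
combine ga(18), be(19) → 37
combine 22, ep(23) → 45
combine 32, 37 → 69
combine 45, 69 → 114
Maximum depth reached is 3.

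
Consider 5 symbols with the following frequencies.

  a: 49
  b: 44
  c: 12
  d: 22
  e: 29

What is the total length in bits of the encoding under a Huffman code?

Build the Huffman tree bottom-up:
combine c(12), d(22) → 34
combine e(29), 34 → 63
combine b(44), a(49) → 93
combine 63, 93 → 156
The encoded length is the sum of every internal node's weight: 34 + 63 + 93 + 156 = 346 bits.

346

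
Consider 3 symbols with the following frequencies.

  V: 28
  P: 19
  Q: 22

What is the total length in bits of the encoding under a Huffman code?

Build the Huffman tree bottom-up:
P(19) + Q(22) → 41
V(28) + 41 → 69
The encoded length is the sum of every internal node's weight: 41 + 69 = 110 bits.

110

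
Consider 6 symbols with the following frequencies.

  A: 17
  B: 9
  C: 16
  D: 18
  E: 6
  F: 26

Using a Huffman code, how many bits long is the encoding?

230

Merge the two smallest weights repeatedly:
combine E(6), B(9) → 15
combine 15, C(16) → 31
combine A(17), D(18) → 35
combine F(26), 31 → 57
combine 35, 57 → 92
Total encoded bits = sum of merged weights = 15 + 31 + 35 + 57 + 92 = 230.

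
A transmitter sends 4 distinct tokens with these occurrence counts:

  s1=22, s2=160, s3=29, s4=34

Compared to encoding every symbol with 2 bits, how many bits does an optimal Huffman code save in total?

109

Fixed-length: 2 bits × 245 symbols = 490 bits.
Huffman merges:
s1(22) + s3(29) → 51
s4(34) + 51 → 85
85 + s2(160) → 245
Huffman total = 51 + 85 + 245 = 381 bits.
Saving = 490 − 381 = 109 bits.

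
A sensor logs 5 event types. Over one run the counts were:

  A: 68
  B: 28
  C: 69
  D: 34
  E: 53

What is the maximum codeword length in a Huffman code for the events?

3

Merge the two lowest-weight nodes at each step:
B(28) + D(34) → 62
E(53) + 62 → 115
A(68) + C(69) → 137
115 + 137 → 252
The rarest symbols sit at the bottom; the longest codeword is 3 bits.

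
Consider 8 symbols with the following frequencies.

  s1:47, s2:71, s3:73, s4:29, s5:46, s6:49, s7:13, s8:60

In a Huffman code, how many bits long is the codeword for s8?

3

Huffman merges, smallest pair first:
merge s7(13) and s4(29): 42
merge 42 and s5(46): 88
merge s1(47) and s6(49): 96
merge s8(60) and s2(71): 131
merge s3(73) and 88: 161
merge 96 and 131: 227
merge 161 and 227: 388
s8's leaf is at depth 3, giving a 3-bit codeword.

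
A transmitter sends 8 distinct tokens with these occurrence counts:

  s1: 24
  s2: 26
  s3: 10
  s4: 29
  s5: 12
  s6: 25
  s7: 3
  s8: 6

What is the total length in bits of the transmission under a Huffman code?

378

Greedily combine the two least-frequent nodes:
merge s7(3) and s8(6): 9
merge 9 and s3(10): 19
merge s5(12) and 19: 31
merge s1(24) and s6(25): 49
merge s2(26) and s4(29): 55
merge 31 and 49: 80
merge 55 and 80: 135
Total encoded bits = sum of merged weights = 9 + 19 + 31 + 49 + 55 + 80 + 135 = 378.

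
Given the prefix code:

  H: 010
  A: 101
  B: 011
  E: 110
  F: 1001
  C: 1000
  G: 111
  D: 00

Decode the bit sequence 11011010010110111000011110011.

Read left to right; each codeword is recognised as soon as it completes (prefix code):
  110→E | 110→E | 1001→F | 011→B | 011→B | 1000→C | 011→B | 110→E | 011→B
Decoded message: EEFBBCBEB

EEFBBCBEB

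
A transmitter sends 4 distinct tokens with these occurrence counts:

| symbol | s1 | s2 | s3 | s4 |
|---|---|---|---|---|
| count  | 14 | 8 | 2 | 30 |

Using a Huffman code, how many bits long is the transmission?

88

Build the Huffman tree bottom-up:
merge s3(2) and s2(8): 10
merge 10 and s1(14): 24
merge 24 and s4(30): 54
Each symbol's bit-cost is frequency × depth; summing gives 88 bits (equivalently 10 + 24 + 54).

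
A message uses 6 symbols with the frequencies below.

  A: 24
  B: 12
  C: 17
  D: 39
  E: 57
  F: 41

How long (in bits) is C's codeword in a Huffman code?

4

Huffman merges, smallest pair first:
merge B(12) and C(17): 29
merge A(24) and 29: 53
merge D(39) and F(41): 80
merge 53 and E(57): 110
merge 80 and 110: 190
The subtree containing C is merged 4 times, so code length = 4.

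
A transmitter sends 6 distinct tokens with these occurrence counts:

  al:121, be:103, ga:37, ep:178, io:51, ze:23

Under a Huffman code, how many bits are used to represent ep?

2

Huffman merges, smallest pair first:
ze(23) + ga(37) → 60
io(51) + 60 → 111
be(103) + 111 → 214
al(121) + ep(178) → 299
214 + 299 → 513
ep sits 2 levels below the root, so its codeword is 2 bits.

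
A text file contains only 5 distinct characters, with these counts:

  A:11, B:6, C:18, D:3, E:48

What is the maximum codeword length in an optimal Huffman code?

Merge the two lowest-weight nodes at each step:
D(3) + B(6) → 9
9 + A(11) → 20
C(18) + 20 → 38
38 + E(48) → 86
Maximum depth reached is 4.

4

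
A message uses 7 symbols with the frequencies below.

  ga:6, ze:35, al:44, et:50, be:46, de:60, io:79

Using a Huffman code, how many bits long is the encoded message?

Greedily combine the two least-frequent nodes:
merge ga(6) and ze(35): 41
merge 41 and al(44): 85
merge be(46) and et(50): 96
merge de(60) and io(79): 139
merge 85 and 96: 181
merge 139 and 181: 320
Total encoded bits = sum of merged weights = 41 + 85 + 96 + 139 + 181 + 320 = 862.

862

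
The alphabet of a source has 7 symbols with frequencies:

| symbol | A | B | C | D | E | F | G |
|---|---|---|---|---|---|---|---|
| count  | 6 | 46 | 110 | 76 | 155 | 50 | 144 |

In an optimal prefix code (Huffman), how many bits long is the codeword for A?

Repeatedly merge the two smallest:
combine A(6), B(46) → 52
combine F(50), 52 → 102
combine D(76), 102 → 178
combine C(110), G(144) → 254
combine E(155), 178 → 333
combine 254, 333 → 587
A's leaf is at depth 5, giving a 5-bit codeword.

5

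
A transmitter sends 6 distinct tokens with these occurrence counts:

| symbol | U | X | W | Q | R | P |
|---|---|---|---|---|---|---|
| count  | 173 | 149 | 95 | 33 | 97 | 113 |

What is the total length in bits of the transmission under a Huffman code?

1658

Greedily combine the two least-frequent nodes:
Q(33) + W(95) → 128
R(97) + P(113) → 210
128 + X(149) → 277
U(173) + 210 → 383
277 + 383 → 660
The encoded length is the sum of every internal node's weight: 128 + 210 + 277 + 383 + 660 = 1658 bits.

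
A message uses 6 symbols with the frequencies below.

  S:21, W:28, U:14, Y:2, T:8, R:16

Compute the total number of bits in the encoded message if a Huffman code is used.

Greedily combine the two least-frequent nodes:
Y(2) + T(8) → 10
10 + U(14) → 24
R(16) + S(21) → 37
24 + W(28) → 52
37 + 52 → 89
Total encoded bits = sum of merged weights = 10 + 24 + 37 + 52 + 89 = 212.

212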